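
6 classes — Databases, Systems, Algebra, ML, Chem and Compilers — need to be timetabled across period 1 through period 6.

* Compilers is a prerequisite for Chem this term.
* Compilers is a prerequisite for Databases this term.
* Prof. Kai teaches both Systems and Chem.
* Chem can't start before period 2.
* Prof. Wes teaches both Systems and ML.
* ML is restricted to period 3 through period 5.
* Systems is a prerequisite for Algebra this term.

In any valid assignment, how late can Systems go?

period 5

Downstream work caps Systems at period 5.
Systems at period 5 is achievable: Chem -> period 2; Systems -> period 5; Algebra -> period 6; Compilers -> period 1; Databases -> period 2; ML -> period 3.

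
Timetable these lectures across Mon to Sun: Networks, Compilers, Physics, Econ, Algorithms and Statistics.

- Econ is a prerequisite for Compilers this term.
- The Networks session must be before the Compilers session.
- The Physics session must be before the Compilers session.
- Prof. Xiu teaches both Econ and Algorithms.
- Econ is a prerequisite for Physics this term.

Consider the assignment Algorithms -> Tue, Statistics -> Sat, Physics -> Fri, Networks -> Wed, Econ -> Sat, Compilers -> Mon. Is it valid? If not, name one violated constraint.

Econ is a prerequisite for Physics this term — violated.
Prof. Xiu teaches both Econ and Algorithms — holds.
Econ is a prerequisite for Compilers this term — violated.
The Networks session must be before the Compilers session — violated.
The Physics session must be before the Compilers session — violated.

No. Econ is a prerequisite for Compilers this term is not satisfied.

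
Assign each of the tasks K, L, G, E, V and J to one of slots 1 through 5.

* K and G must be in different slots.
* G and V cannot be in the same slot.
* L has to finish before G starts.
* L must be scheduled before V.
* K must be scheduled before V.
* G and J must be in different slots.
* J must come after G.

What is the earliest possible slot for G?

Precedence pushes G to at least 2; downstream work caps G at 4.
G at 2 is achievable: K=1; L=1; J=3; G=2; V=3; E=1.

2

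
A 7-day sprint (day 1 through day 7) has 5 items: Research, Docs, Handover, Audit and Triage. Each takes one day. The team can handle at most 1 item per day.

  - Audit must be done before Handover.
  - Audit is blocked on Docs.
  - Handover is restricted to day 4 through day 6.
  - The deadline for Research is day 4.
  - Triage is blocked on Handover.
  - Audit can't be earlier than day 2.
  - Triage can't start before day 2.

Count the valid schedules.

Splitting on Research: it can be day 1 (15), day 2 (15), day 3 (15), day 4 (12). Listing each branch's schedules as (Docs, Handover, Audit, Triage) by day number:
Research=day 1: (2,4,3,5) (2,4,3,6) (2,4,3,7) (2,5,3,6) (2,5,3,7) (2,5,4,6) (2,5,4,7) (2,6,3,7) (2,6,4,7) (2,6,5,7) (3,5,4,6) (3,5,4,7) (3,6,4,7) (3,6,5,7) (4,6,5,7) — 15.
Research=day 2: (1,4,3,5) (1,4,3,6) (1,4,3,7) (1,5,3,6) (1,5,3,7) (1,5,4,6) (1,5,4,7) (1,6,3,7) (1,6,4,7) (1,6,5,7) (3,5,4,6) (3,5,4,7) (3,6,4,7) (3,6,5,7) (4,6,5,7) — 15.
Research=day 3: (1,4,2,5) (1,4,2,6) (1,4,2,7) (1,5,2,6) (1,5,2,7) (1,5,4,6) (1,5,4,7) (1,6,2,7) (1,6,4,7) (1,6,5,7) (2,5,4,6) (2,5,4,7) (2,6,4,7) (2,6,5,7) (4,6,5,7) — 15.
Research=day 4: (1,5,2,6) (1,5,2,7) (1,5,3,6) (1,5,3,7) (1,6,2,7) (1,6,3,7) (1,6,5,7) (2,5,3,6) (2,5,3,7) (2,6,3,7) (2,6,5,7) (3,6,5,7) — 12.
Summing: 15 + 15 + 15 + 12 = 57.

57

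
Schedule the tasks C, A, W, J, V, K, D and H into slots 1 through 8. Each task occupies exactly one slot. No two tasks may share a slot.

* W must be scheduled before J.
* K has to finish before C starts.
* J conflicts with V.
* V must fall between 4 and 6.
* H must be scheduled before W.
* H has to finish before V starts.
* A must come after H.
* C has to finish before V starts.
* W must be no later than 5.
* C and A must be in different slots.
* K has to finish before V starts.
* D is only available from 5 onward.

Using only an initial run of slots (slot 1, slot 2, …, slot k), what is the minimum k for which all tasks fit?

8 slots

The precedence chain requires at least 3 distinct slots.
With at most 1 per slot and 8 tasks, at least 8 slots are needed.
D can't be placed before 5, so the schedule must run through at least slot 5.
8 works (last occupied slot: 8): for example K -> 2; D -> 6; H -> 1; C -> 3; A -> 7; W -> 5; V -> 4; J -> 8.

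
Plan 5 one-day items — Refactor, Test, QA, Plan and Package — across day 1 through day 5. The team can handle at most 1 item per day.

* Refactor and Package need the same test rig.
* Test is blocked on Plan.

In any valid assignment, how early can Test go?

Precedence pushes Test to at least day 2.
Test at day 2 is achievable: Test in day 2; Refactor in day 3; QA in day 4; Package in day 5; Plan in day 1.

day 2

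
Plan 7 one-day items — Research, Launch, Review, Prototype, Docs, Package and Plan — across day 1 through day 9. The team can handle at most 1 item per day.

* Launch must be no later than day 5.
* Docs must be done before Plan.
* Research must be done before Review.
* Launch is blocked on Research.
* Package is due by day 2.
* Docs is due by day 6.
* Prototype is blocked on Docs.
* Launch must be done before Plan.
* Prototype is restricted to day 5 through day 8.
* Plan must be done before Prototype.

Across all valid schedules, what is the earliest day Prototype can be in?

Prototype is available from day 5; Prototype's own window allows nothing later than day 8.
Prototype at day 6 is achievable: Review=day 7; Research=day 2; Docs=day 4; Launch=day 3; Package=day 1; Prototype=day 6; Plan=day 5.
Nothing earlier works — the capacity limit rule out every day before day 6.

day 6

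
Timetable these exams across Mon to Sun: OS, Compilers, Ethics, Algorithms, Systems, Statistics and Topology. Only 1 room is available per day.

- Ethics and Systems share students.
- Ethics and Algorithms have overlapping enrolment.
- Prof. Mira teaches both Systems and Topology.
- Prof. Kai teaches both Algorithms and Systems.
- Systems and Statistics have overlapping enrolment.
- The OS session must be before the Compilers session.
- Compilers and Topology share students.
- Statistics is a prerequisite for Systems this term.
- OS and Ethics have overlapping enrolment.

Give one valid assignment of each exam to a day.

Topology=Sun; OS=Mon; Algorithms=Sat; Statistics=Wed; Ethics=Fri; Systems=Thu; Compilers=Tue

Checking: OS(Mon) before Compilers(Tue); Statistics(Wed) before Systems(Thu); Ethics(Fri) != Algorithms(Sat); Systems(Thu) != Statistics(Wed); OS(Mon) != Ethics(Fri); Compilers(Tue) != Topology(Sun); Algorithms(Sat) != Systems(Thu); Ethics(Fri) != Systems(Thu); Systems(Thu) != Topology(Sun); max 1 per day (cap 1).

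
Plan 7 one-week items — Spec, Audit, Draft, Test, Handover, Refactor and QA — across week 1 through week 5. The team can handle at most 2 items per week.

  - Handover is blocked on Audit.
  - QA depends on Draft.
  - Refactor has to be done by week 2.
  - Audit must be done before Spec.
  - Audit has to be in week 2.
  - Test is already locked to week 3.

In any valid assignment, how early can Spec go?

Precedence pushes Spec to at least week 3.
Spec at week 3 is achievable: Audit -> week 2, Handover -> week 4, Refactor -> week 1, Spec -> week 3, QA -> week 2, Test -> week 3, Draft -> week 1.

week 3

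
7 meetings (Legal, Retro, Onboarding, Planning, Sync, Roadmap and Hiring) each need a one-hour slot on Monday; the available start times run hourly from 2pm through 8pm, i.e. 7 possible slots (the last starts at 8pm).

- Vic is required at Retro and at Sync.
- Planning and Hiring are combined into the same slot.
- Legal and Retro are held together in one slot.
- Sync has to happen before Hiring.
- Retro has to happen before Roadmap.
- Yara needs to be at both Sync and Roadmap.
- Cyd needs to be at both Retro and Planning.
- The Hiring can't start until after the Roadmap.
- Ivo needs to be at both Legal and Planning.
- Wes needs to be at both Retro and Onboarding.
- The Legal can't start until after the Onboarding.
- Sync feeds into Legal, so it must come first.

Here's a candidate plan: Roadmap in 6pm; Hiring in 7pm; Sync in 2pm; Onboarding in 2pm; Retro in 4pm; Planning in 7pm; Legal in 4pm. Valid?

Sync has to happen before Hiring — holds.
Ivo needs to be at both Legal and Planning — holds.
Yara needs to be at both Sync and Roadmap — holds.
Legal and Retro are held together in one slot — holds.
Planning and Hiring are combined into the same slot — holds.
Vic is required at Retro and at Sync — holds.
Cyd needs to be at both Retro and Planning — holds.
Sync feeds into Legal, so it must come first — holds.
Retro has to happen before Roadmap — holds.
Wes needs to be at both Retro and Onboarding — holds.
The Hiring can't start until after the Roadmap — holds.
The Legal can't start until after the Onboarding — holds.

Valid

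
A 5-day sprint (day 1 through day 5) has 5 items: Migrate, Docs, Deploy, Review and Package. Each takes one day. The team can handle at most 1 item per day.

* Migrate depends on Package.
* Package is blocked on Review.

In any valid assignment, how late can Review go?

Downstream work caps Review at day 3.
Review at day 3 is achievable: Migrate -> day 5; Package -> day 4; Docs -> day 1; Deploy -> day 2; Review -> day 3.

day 3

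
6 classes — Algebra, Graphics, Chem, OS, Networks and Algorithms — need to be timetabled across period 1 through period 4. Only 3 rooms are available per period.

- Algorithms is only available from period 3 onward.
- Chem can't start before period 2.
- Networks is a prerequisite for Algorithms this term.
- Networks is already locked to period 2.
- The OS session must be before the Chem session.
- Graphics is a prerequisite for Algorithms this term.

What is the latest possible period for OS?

Downstream work caps OS at period 3.
OS at period 3 is achievable: Algorithms=period 3, Chem=period 4, Graphics=period 1, Algebra=period 1, OS=period 3, Networks=period 2.

period 3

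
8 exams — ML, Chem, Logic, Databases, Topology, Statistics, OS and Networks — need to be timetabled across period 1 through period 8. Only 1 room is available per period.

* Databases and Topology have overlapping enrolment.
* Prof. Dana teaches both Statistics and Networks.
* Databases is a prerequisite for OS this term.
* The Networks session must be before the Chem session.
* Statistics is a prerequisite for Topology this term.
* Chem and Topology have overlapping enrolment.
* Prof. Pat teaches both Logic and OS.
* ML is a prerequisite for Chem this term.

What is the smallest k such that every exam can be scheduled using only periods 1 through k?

8

The precedence chain requires at least 2 distinct periods.
With at most 1 per period and 8 exams, at least 8 periods are needed.
8 works (last occupied period: period 8): for example ML=period 1, Statistics=period 5, Logic=period 8, OS=period 7, Topology=period 6, Chem=period 3, Networks=period 2, Databases=period 4.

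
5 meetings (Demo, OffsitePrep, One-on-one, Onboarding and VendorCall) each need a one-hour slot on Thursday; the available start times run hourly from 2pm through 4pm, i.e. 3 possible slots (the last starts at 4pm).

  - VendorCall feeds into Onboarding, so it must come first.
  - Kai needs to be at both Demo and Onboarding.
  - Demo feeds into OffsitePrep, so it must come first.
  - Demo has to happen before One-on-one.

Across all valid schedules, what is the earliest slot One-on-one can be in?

Precedence pushes One-on-one to at least 3pm.
One-on-one at 3pm is achievable: Demo in 2pm; Onboarding in 3pm; VendorCall in 2pm; One-on-one in 3pm; OffsitePrep in 3pm.

3pm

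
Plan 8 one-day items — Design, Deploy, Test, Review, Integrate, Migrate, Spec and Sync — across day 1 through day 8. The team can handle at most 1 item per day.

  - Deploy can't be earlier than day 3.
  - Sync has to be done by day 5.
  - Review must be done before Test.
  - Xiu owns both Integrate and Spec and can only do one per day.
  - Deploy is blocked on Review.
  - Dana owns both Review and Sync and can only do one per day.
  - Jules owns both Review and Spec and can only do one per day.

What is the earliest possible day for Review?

Downstream work caps Review at day 7.
Review at day 1 is achievable: Sync in day 2; Design in day 5; Review in day 1; Test in day 4; Migrate in day 7; Deploy in day 3; Integrate in day 6; Spec in day 8.

day 1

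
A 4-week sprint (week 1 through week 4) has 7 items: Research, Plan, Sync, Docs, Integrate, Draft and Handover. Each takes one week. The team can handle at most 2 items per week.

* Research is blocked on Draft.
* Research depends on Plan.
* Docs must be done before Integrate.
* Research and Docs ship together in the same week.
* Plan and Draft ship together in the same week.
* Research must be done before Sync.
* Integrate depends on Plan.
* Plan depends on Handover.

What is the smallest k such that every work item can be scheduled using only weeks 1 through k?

4

The precedence chain requires at least 4 distinct weeks.
With at most 2 per week and 7 work items, at least 4 weeks are needed.
4 works (last occupied week: week 4): for example Handover=week 1, Integrate=week 4, Sync=week 4, Draft=week 2, Research=week 3, Plan=week 2, Docs=week 3.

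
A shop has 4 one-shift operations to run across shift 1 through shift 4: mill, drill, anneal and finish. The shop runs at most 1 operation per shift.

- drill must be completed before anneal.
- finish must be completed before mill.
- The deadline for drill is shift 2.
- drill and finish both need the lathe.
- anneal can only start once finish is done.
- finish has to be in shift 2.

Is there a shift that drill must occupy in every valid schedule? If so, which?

shift 1

drill's window is shift 1–shift 2.
finish is fixed at shift 2, and drill can't share a shift with finish.
So drill must be shift 1.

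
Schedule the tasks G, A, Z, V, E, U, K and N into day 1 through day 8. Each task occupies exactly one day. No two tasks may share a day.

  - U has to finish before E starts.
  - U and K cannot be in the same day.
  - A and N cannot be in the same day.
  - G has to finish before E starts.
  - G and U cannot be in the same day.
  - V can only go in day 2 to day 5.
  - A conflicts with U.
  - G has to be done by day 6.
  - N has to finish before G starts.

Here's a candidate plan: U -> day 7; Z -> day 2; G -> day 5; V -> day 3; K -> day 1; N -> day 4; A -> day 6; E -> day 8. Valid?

G and U cannot be in the same day — holds.
A and N cannot be in the same day — holds.
A conflicts with U — holds.
U has to finish before E starts — holds.
U and K cannot be in the same day — holds.
G has to finish before E starts — holds.
G has to be done by day 6 — holds.
No two tasks may share a day — holds.
V can only go in day 2 to day 5 — holds.
N has to finish before G starts — holds.

Valid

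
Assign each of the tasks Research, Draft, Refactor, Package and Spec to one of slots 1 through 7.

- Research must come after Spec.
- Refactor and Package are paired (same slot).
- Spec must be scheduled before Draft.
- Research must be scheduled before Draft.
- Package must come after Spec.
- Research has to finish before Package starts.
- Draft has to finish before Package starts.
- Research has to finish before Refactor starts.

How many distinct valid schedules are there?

Splitting on Research: it can be 2 (10), 3 (12), 4 (9), 5 (4). Listing each branch's schedules as (Draft, Refactor, Package, Spec):
Research=2: (3,4,4,1) (3,5,5,1) (3,6,6,1) (3,7,7,1) (4,5,5,1) (4,6,6,1) (4,7,7,1) (5,6,6,1) (5,7,7,1) (6,7,7,1) — 10.
Research=3: (4,5,5,1) (4,5,5,2) (4,6,6,1) (4,6,6,2) (4,7,7,1) (4,7,7,2) (5,6,6,1) (5,6,6,2) (5,7,7,1) (5,7,7,2) (6,7,7,1) (6,7,7,2) — 12.
Research=4: (5,6,6,1) (5,6,6,2) (5,6,6,3) (5,7,7,1) (5,7,7,2) (5,7,7,3) (6,7,7,1) (6,7,7,2) (6,7,7,3) — 9.
Research=5: (6,7,7,1) (6,7,7,2) (6,7,7,3) (6,7,7,4) — 4.
Summing: 10 + 12 + 9 + 4 = 35.

35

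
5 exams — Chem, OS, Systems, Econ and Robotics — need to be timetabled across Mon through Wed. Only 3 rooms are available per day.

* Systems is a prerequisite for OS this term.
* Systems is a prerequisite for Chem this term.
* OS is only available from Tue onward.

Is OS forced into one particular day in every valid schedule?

No

OS can be Tue (e.g. OS=Tue; Chem=Tue; Econ=Mon; Systems=Mon; Robotics=Mon) or Wed (e.g. OS=Wed; Chem=Tue; Systems=Mon; Robotics=Mon; Econ=Mon).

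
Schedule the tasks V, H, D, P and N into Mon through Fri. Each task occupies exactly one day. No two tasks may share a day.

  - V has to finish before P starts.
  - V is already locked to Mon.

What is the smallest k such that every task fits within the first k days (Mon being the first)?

The precedence chain requires at least 2 distinct days.
With at most 1 per day and 5 tasks, at least 5 days are needed.
5 works (last occupied day: Fri): for example P -> Tue; H -> Wed; N -> Fri; V -> Mon; D -> Thu.

5 days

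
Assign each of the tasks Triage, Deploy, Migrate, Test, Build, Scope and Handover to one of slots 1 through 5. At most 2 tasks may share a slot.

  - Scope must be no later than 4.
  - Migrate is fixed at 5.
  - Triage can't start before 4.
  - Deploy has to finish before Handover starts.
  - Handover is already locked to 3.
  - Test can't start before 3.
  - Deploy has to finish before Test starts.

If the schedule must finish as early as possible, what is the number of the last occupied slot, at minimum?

The precedence chain requires at least 2 distinct slots.
With at most 2 per slot and 7 tasks, at least 4 slots are needed.
Migrate can't be placed before 5, so the schedule must run through at least slot 5.
5 works (last occupied slot: 5): for example Deploy in 1; Handover in 3; Scope in 1; Migrate in 5; Test in 3; Triage in 4; Build in 2.

slot 5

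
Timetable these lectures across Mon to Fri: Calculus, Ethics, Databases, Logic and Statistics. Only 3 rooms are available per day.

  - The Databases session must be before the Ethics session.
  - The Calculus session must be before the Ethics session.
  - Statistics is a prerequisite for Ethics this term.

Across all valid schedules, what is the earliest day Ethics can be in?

Tue

Precedence pushes Ethics to at least Tue.
Ethics at Tue is achievable: Databases -> Mon; Statistics -> Mon; Logic -> Tue; Calculus -> Mon; Ethics -> Tue.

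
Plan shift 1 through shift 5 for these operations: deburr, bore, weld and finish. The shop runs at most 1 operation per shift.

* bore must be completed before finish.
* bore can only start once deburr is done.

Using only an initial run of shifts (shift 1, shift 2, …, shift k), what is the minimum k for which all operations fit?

4

The precedence chain requires at least 3 distinct shifts.
With at most 1 per shift and 4 operations, at least 4 shifts are needed.
4 works (last occupied shift: shift 4): for example finish -> shift 3, deburr -> shift 1, bore -> shift 2, weld -> shift 4.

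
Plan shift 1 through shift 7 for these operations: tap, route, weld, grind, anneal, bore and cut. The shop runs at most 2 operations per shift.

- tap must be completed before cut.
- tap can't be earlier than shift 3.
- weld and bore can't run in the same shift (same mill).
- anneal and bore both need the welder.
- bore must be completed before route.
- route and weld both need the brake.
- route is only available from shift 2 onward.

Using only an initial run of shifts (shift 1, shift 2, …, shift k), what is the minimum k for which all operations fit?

The precedence chain requires at least 2 distinct shifts.
With at most 2 per shift and 7 operations, at least 4 shifts are needed.
Propagating the time windows through the other constraints, cut can't land before shift 4, so the schedule must run through at least shift 4.
4 works (last occupied shift: shift 4): for example anneal=shift 2, weld=shift 3, cut=shift 4, bore=shift 1, tap=shift 3, grind=shift 1, route=shift 2.

4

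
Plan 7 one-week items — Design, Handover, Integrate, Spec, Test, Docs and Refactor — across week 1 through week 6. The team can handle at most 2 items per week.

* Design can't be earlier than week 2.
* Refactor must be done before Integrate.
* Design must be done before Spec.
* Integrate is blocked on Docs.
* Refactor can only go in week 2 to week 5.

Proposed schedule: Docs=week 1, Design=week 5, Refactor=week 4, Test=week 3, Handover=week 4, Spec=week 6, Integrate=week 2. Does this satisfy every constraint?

No. Refactor must be done before Integrate is not satisfied.

Integrate is blocked on Docs — holds.
Design can't be earlier than week 2 — holds.
Design must be done before Spec — holds.
Refactor must be done before Integrate — violated.
The team can handle at most 2 items per week — holds.
Refactor can only go in week 2 to week 5 — holds.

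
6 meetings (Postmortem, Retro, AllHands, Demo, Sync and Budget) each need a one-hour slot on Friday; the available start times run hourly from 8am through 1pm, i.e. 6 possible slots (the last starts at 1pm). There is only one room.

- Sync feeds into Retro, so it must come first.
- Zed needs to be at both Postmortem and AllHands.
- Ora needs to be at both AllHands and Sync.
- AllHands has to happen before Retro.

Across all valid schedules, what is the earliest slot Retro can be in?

10am

Precedence pushes Retro to at least 9am.
Retro at 10am is achievable: Sync in 9am, Demo in 12pm, Retro in 10am, Postmortem in 11am, AllHands in 8am, Budget in 1pm.
Nothing earlier works — the conflict and capacity constraints rule out every slot before 10am.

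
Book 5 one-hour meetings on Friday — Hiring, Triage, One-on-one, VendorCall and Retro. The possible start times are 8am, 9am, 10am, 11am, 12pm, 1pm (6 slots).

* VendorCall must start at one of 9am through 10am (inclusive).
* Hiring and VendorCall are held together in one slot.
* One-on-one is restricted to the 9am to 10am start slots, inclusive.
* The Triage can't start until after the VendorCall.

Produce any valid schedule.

Hiring in 9am, One-on-one in 9am, Retro in 8am, Triage in 10am, VendorCall in 9am

Checking: VendorCall(9am) before Triage(10am); Hiring = VendorCall = 9am; One-on-one=9am in [9am,10am]; VendorCall=9am in [9am,10am].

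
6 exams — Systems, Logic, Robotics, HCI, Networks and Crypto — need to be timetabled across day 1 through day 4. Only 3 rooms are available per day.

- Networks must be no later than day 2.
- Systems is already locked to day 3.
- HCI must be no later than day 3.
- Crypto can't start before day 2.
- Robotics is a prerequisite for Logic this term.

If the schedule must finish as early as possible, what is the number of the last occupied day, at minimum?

The precedence chain requires at least 2 distinct days.
With at most 3 per day and 6 exams, at least 2 days are needed.
Systems can't be placed before day 3, so the schedule must run through at least day 3.
3 works (last occupied day: day 3): for example HCI in day 1, Logic in day 2, Crypto in day 2, Systems in day 3, Networks in day 1, Robotics in day 1.

3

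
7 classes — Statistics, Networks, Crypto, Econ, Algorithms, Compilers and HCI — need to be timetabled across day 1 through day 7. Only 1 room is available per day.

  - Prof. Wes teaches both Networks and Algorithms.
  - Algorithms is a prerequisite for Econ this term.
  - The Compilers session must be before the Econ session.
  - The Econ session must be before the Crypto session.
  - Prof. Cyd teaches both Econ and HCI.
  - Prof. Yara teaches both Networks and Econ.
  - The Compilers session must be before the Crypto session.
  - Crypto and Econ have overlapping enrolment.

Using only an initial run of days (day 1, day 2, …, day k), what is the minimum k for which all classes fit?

The precedence chain requires at least 3 distinct days.
With at most 1 per day and 7 classes, at least 7 days are needed.
7 works (last occupied day: day 7): for example Compilers=day 1, Algorithms=day 2, Crypto=day 4, Networks=day 6, HCI=day 7, Statistics=day 5, Econ=day 3.

7 days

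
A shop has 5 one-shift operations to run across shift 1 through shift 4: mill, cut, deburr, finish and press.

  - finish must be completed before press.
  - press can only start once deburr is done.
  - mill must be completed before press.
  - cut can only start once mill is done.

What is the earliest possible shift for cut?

shift 2

Precedence pushes cut to at least shift 2.
cut at shift 2 is achievable: finish=shift 1, deburr=shift 1, cut=shift 2, press=shift 2, mill=shift 1.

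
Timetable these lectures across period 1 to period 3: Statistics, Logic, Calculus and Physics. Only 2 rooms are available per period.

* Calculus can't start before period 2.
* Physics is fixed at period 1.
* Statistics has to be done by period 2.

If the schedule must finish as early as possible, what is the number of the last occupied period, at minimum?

period 2

With at most 2 per period and 4 lectures, at least 2 periods are needed.
Calculus can't be placed before period 2, so the schedule must run through at least period 2.
2 works (last occupied period: period 2): for example Physics -> period 1, Logic -> period 2, Statistics -> period 1, Calculus -> period 2.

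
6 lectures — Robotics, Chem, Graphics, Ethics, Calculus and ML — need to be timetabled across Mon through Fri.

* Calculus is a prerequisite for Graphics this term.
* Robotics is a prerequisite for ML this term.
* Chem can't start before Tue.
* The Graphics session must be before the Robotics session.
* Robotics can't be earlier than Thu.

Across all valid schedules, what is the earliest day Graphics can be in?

Precedence pushes Graphics to at least Tue; downstream work caps Graphics at Wed.
Graphics at Tue is achievable: Ethics in Mon, Calculus in Mon, ML in Fri, Graphics in Tue, Robotics in Thu, Chem in Tue.

Tue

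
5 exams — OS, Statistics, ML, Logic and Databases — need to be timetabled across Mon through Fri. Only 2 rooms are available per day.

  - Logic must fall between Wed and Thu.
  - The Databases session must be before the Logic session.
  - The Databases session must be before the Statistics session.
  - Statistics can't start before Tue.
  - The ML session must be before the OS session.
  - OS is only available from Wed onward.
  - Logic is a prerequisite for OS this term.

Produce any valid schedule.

Logic=Wed, Statistics=Tue, Databases=Mon, OS=Thu, ML=Mon

Checking: ML(Mon) before OS(Thu); Logic(Wed) before OS(Thu); Databases(Mon) before Statistics(Tue); Databases(Mon) before Logic(Wed); Statistics=Tue in [Tue,Fri]; OS=Thu in [Wed,Fri]; Logic=Wed in [Wed,Thu]; max 2 per day (cap 2).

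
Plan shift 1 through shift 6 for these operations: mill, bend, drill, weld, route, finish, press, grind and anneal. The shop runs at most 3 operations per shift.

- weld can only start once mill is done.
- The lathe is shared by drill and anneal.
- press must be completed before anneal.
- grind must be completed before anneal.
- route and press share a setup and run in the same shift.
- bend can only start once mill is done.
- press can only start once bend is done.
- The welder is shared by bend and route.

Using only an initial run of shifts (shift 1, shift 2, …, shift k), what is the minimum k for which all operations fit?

4 shifts

The precedence chain requires at least 4 distinct shifts.
With at most 3 per shift and 9 operations, at least 3 shifts are needed.
4 works (last occupied shift: shift 4): for example finish=shift 2; press=shift 3; mill=shift 1; route=shift 3; anneal=shift 4; grind=shift 1; drill=shift 1; weld=shift 2; bend=shift 2.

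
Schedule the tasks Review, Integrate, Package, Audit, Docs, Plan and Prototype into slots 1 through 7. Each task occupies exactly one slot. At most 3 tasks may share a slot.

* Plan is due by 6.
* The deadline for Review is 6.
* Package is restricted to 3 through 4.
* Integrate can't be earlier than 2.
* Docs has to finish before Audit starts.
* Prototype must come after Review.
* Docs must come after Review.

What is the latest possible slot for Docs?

6

Precedence pushes Docs to at least 2; downstream work caps Docs at 6.
Docs at 6 is achievable: Integrate -> 2; Review -> 1; Package -> 3; Docs -> 6; Prototype -> 2; Audit -> 7; Plan -> 1.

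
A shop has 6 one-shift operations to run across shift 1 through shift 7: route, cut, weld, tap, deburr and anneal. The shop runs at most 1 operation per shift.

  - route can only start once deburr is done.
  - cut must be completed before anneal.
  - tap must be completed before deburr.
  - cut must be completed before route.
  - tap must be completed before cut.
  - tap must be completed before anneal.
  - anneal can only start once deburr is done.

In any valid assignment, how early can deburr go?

shift 2

Precedence pushes deburr to at least shift 2; downstream work caps deburr at shift 6.
deburr at shift 2 is achievable: route -> shift 5, deburr -> shift 2, weld -> shift 6, tap -> shift 1, anneal -> shift 4, cut -> shift 3.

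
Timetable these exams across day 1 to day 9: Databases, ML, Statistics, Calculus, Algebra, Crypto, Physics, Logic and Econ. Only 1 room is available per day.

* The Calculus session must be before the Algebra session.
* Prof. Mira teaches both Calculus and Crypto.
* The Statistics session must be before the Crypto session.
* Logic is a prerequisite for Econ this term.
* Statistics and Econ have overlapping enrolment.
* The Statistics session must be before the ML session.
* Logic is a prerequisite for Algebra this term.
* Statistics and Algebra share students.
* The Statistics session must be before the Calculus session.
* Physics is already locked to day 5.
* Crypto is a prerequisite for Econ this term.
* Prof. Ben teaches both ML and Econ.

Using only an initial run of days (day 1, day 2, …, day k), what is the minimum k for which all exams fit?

9 days

The precedence chain requires at least 3 distinct days.
With at most 1 per day and 9 exams, at least 9 days are needed.
Physics can't be placed before day 5, so the schedule must run through at least day 5.
9 works (last occupied day: day 9): for example Crypto in day 6; Statistics in day 1; Databases in day 9; Physics in day 5; Logic in day 3; Calculus in day 2; Algebra in day 4; ML in day 8; Econ in day 7.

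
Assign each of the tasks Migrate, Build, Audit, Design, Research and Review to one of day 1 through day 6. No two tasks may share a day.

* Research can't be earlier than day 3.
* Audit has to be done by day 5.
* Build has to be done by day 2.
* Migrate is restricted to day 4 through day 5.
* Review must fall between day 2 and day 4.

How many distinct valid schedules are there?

Splitting on Migrate: it can be day 4 (10), day 5 (16). Listing each branch's schedules as (Build, Audit, Design, Research, Review) by day number:
Migrate=day 4: (1,2,5,6,3) (1,2,6,5,3) (1,3,5,6,2) (1,3,6,5,2) (1,5,2,6,3) (1,5,3,6,2) (1,5,6,3,2) (2,1,5,6,3) (2,1,6,5,3) (2,5,1,6,3) — 10.
Migrate=day 5: (1,2,3,6,4) (1,2,4,6,3) (1,2,6,3,4) (1,2,6,4,3) (1,3,2,6,4) (1,3,4,6,2) (1,3,6,4,2) (1,4,2,6,3) (1,4,3,6,2) (1,4,6,3,2) (2,1,3,6,4) (2,1,4,6,3) (2,1,6,3,4) (2,1,6,4,3) (2,3,1,6,4) (2,4,1,6,3) — 16.
Summing: 10 + 16 = 26.

26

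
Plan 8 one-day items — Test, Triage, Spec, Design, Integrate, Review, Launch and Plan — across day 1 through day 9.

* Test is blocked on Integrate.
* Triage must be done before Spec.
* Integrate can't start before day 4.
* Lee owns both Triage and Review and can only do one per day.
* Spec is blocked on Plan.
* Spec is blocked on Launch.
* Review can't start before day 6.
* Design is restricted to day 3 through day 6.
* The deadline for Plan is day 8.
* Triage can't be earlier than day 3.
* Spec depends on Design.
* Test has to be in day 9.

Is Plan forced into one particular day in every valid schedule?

No

Plan can be day 1 (e.g. Launch -> day 1, Triage -> day 3, Design -> day 3, Integrate -> day 4, Review -> day 6, Plan -> day 1, Spec -> day 4, Test -> day 9) or day 2 (e.g. Integrate=day 4; Design=day 3; Spec=day 4; Plan=day 2; Test=day 9; Launch=day 1; Review=day 6; Triage=day 3).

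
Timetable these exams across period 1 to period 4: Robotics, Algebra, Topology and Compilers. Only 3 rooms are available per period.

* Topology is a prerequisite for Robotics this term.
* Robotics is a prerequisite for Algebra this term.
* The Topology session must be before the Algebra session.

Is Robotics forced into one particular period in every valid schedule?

Robotics can be period 2 (e.g. Algebra=period 3, Robotics=period 2, Topology=period 1, Compilers=period 1) or period 3 (e.g. Algebra -> period 4; Compilers -> period 1; Topology -> period 1; Robotics -> period 3).

No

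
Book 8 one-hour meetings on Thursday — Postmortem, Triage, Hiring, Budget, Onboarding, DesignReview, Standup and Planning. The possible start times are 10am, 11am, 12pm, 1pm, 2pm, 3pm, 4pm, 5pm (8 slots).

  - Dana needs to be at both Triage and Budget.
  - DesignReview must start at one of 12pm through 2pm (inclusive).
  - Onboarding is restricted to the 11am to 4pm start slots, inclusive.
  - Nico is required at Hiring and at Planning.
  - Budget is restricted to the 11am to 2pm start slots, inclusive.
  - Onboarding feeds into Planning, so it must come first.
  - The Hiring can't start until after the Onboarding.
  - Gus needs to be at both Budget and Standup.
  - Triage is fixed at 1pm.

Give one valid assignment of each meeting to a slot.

Standup in 10am, Triage in 1pm, Postmortem in 10am, Onboarding in 11am, Hiring in 12pm, Budget in 11am, Planning in 1pm, DesignReview in 12pm

Checking: Onboarding(11am) before Planning(1pm); Onboarding(11am) before Hiring(12pm); Triage(1pm) != Budget(11am); Budget(11am) != Standup(10am); Hiring(12pm) != Planning(1pm); DesignReview=12pm in [12pm,2pm]; Budget=11am in [11am,2pm]; Onboarding=11am in [11am,4pm]; Triage=1pm in [1pm,1pm].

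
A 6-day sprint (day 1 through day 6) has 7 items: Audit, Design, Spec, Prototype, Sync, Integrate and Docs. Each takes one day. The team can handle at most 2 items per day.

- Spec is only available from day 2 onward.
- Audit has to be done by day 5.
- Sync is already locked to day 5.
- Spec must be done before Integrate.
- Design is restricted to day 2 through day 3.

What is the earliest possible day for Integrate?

Precedence pushes Integrate to at least day 3.
Integrate at day 3 is achievable: Design in day 2, Integrate in day 3, Docs in day 3, Prototype in day 1, Sync in day 5, Spec in day 2, Audit in day 1.

day 3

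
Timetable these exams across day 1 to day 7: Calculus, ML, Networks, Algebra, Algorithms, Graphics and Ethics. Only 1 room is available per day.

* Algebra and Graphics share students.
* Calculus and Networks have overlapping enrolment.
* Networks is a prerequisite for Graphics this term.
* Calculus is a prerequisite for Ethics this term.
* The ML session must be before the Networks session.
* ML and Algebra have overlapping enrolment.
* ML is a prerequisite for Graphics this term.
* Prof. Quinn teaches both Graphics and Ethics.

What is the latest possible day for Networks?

day 6

Precedence pushes Networks to at least day 2; downstream work caps Networks at day 6.
Networks at day 6 is achievable: Graphics in day 7; Algebra in day 4; Algorithms in day 5; Calculus in day 2; Ethics in day 3; Networks in day 6; ML in day 1.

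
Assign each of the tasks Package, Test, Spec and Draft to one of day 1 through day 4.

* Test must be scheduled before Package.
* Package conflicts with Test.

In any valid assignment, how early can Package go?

day 2

Precedence pushes Package to at least day 2.
Package at day 2 is achievable: Package in day 2; Test in day 1; Draft in day 1; Spec in day 1.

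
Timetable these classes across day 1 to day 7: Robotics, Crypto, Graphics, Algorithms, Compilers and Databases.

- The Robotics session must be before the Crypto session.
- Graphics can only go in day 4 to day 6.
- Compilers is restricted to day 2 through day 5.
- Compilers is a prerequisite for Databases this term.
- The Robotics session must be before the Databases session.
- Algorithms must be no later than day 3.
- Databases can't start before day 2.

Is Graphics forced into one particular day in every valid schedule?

No

Graphics can be day 4 (e.g. Robotics in day 1; Graphics in day 4; Compilers in day 2; Databases in day 3; Crypto in day 2; Algorithms in day 1) or day 5 (e.g. Robotics -> day 1; Databases -> day 3; Algorithms -> day 1; Graphics -> day 5; Crypto -> day 2; Compilers -> day 2).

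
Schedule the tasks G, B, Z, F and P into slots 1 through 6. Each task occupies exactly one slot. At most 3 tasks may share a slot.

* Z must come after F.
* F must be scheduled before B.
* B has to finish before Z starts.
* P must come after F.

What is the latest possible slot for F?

Downstream work caps F at 4.
F at 4 is achievable: Z in 6; B in 5; P in 5; G in 1; F in 4.

4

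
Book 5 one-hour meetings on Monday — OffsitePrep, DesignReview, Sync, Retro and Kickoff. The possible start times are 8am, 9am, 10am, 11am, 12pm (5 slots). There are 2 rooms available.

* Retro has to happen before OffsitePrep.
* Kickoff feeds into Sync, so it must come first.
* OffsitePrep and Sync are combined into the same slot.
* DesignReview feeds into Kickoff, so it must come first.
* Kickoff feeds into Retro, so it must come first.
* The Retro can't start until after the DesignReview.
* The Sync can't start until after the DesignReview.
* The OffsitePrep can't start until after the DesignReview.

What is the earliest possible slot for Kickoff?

Precedence pushes Kickoff to at least 9am; downstream work caps Kickoff at 10am.
Kickoff at 9am is achievable: DesignReview in 8am; Retro in 10am; Kickoff in 9am; Sync in 11am; OffsitePrep in 11am.

9am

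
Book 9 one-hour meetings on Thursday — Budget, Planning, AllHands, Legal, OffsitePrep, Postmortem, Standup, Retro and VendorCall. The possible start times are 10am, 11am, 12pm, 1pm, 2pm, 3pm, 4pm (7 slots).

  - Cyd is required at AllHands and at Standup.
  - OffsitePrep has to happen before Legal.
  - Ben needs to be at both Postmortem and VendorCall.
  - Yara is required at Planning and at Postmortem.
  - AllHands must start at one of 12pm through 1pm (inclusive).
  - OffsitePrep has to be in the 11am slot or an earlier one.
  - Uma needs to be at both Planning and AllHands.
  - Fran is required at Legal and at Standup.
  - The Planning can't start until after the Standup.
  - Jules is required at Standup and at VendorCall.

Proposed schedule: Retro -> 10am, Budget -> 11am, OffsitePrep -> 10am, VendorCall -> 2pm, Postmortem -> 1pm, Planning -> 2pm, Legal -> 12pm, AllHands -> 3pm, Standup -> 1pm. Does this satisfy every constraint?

Uma needs to be at both Planning and AllHands — holds.
AllHands must start at one of 12pm through 1pm (inclusive) — violated.
Fran is required at Legal and at Standup — holds.
The Planning can't start until after the Standup — holds.
Jules is required at Standup and at VendorCall — holds.
Cyd is required at AllHands and at Standup — holds.
OffsitePrep has to be in the 11am slot or an earlier one — holds.
Yara is required at Planning and at Postmortem — holds.
Ben needs to be at both Postmortem and VendorCall — holds.
OffsitePrep has to happen before Legal — holds.

No. AllHands must start at one of 12pm through 1pm (inclusive) is not satisfied.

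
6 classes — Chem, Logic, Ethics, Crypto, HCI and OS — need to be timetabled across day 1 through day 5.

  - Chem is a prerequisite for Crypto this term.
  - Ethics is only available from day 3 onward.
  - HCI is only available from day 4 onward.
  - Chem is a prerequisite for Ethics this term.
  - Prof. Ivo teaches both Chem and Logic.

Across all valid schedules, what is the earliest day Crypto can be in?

day 2

Precedence pushes Crypto to at least day 2.
Crypto at day 2 is achievable: Ethics in day 3, Logic in day 2, HCI in day 4, Crypto in day 2, OS in day 1, Chem in day 1.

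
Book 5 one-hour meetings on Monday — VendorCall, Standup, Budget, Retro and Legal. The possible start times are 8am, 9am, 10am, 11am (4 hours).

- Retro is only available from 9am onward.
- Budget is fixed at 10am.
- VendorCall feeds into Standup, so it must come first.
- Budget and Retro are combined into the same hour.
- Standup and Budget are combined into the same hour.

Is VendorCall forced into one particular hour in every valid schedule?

VendorCall can be 8am (e.g. Legal=8am; Retro=10am; Budget=10am; Standup=10am; VendorCall=8am) or 9am (e.g. Standup=10am; Retro=10am; Budget=10am; Legal=8am; VendorCall=9am).

No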